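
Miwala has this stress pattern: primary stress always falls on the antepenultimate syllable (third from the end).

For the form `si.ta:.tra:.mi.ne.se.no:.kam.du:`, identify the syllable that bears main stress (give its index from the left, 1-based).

7

The word has 9 syllables; the antepenultimate syllable (third from the end) is syllable 7 (no:).
Primary stress: syllable 7 → si.ta:.tra:.mi.ne.se.ˈno:.kam.du:.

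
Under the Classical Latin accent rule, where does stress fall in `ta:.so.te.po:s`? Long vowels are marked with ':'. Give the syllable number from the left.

Classical Latin: stress the penult if heavy (long vowel or closed), else the antepenult.
Weights: 2 so L, 3 te L, 4 po:s H.
The penult (syllable 3, te) is light, so stress falls on the antepenult (syllable 2, so).
Stress on syllable 2: ta:.ˈso.te.po:s.

2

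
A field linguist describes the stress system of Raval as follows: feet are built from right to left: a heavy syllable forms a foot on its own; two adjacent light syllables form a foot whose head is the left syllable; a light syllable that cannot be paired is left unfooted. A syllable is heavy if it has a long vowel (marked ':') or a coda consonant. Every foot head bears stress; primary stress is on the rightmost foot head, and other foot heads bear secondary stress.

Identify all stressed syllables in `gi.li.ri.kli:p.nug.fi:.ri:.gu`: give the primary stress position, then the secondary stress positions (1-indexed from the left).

Weights: 1 gi L, 2 li L, 3 ri L, 4 kli:p H, 5 nug H, 6 fi: H, 7 ri: H, 8 gu L.
Parse right to left (heavy = foot alone; LL = one foot; stranded L unfooted): gi (ˈli.ri) (ˈkli:p) (ˈnug) (ˈfi:) (ˈri:) gu.
Foot heads: 2, 4, 5, 6, 7.
Primary stress on the rightmost head = syllable 7.
Secondary stress on 2, 4, 5, 6: gi.ˌli.ri.ˌkli:p.ˌnug.ˌfi:.ˈri:.gu.

primary 7, secondary 2, 4, 5, 6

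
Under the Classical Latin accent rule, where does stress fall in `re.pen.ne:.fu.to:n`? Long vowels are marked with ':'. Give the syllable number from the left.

3

Classical Latin: stress the penult if heavy (long vowel or closed), else the antepenult.
Weights: 3 ne: H, 4 fu L, 5 to:n H.
The penult (syllable 4, fu) is light, so stress falls on the antepenult (syllable 3, ne:).
Stress on syllable 3: re.pen.ˈne:.fu.to:n.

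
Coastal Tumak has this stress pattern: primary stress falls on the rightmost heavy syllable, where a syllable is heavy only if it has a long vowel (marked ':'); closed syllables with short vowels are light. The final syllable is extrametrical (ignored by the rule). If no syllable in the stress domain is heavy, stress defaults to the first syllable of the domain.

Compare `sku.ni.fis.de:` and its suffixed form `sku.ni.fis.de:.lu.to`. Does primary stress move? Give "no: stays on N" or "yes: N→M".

Base `sku.ni.fis.de:` (4 syllables):
  The final syllable (4, de:) is extrametrical; the stress domain is syllables 1–3.
  Weights: 1 sku L, 2 ni L, 3 fis L.
  No heavy syllable in the domain; default to the first syllable of the domain = syllable 1.
  → primary stress on syllable 1.
Suffixed `sku.ni.fis.de:.lu.to` (6 syllables):
  The final syllable (6, to) is extrametrical; the stress domain is syllables 1–5.
  Weights: 1 sku L, 2 ni L, 3 fis L, 4 de: H, 5 lu L.
  Heavy syllables in the domain: 4. The rightmost is syllable 4 (de:).
  → primary stress on syllable 4.

yes: 1→4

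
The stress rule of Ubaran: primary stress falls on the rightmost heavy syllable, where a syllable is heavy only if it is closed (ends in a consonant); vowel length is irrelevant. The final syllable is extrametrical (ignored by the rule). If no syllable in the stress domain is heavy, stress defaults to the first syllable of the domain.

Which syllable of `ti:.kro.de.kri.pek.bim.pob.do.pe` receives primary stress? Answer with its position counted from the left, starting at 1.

7

The final syllable (9, pe) is extrametrical; the stress domain is syllables 1–8.
Weights: 1 ti: L, 2 kro L, 3 de L, 4 kri L, 5 pek H, 6 bim H, 7 pob H, 8 do L.
Heavy syllables in the domain: 5, 6, 7. The rightmost is syllable 7 (pob).
Primary stress: syllable 7 → ti:.kro.de.kri.pek.bim.ˈpob.do.pe.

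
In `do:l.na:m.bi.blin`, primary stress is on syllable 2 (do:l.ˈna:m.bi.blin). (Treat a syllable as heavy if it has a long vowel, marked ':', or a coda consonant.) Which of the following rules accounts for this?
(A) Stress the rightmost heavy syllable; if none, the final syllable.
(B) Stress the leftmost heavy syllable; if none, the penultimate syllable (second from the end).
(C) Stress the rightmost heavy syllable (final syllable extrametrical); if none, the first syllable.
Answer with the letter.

Rule A → syllable 4 (observed: 2).
Rule B → syllable 1 (observed: 2).
Rule C → syllable 2 ✓.

C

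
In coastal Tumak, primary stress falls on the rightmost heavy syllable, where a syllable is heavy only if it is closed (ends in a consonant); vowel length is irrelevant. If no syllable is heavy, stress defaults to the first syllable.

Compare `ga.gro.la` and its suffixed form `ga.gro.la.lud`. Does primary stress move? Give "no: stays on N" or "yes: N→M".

Base `ga.gro.la` (3 syllables):
  Weights: 1 ga L, 2 gro L, 3 la L.
  No heavy syllable in the domain; default to the first syllable = syllable 1.
  → primary stress on syllable 1.
Suffixed `ga.gro.la.lud` (4 syllables):
  Weights: 1 ga L, 2 gro L, 3 la L, 4 lud H.
  Heavy syllables in the domain: 4. The rightmost is syllable 4 (lud).
  → primary stress on syllable 4.

yes: 1→4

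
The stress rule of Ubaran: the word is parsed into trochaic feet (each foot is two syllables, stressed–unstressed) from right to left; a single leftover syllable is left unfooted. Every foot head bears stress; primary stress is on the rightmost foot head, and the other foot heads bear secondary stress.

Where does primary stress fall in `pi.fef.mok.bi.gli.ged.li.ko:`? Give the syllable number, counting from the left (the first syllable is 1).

7

Parse right to left into trochaic (ˈσσ) feet: (ˈpi.fef) (ˈmok.bi) (ˈgli.ged) (ˈli.ko:).
Foot heads (stressed positions): 1, 3, 5, 7.
End Rule Rightmost: primary stress on the rightmost head = syllable 7.
Primary stress: syllable 7 → pi.fef.mok.bi.gli.ged.ˈli.ko:.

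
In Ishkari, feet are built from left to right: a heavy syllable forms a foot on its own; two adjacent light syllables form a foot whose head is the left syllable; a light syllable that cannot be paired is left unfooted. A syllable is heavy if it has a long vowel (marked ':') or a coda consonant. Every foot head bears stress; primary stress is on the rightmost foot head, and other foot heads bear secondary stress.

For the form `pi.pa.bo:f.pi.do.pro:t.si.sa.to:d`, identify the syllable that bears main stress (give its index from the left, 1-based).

9

Weights: 1 pi L, 2 pa L, 3 bo:f H, 4 pi L, 5 do L, 6 pro:t H, 7 si L, 8 sa L, 9 to:d H.
Parse left to right (heavy = foot alone; LL = one foot; stranded L unfooted): (ˈpi.pa) (ˈbo:f) (ˈpi.do) (ˈpro:t) (ˈsi.sa) (ˈto:d).
Foot heads: 1, 3, 4, 6, 7, 9.
Primary stress on the rightmost head = syllable 9.
Primary stress: syllable 9 → pi.pa.bo:f.pi.do.pro:t.si.sa.ˈto:d.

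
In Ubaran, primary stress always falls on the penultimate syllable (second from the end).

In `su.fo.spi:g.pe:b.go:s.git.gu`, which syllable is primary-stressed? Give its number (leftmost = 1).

6

The word has 7 syllables; the penultimate syllable (second from the end) is syllable 6 (git).
Primary stress: syllable 6 → su.fo.spi:g.pe:b.go:s.ˈgit.gu.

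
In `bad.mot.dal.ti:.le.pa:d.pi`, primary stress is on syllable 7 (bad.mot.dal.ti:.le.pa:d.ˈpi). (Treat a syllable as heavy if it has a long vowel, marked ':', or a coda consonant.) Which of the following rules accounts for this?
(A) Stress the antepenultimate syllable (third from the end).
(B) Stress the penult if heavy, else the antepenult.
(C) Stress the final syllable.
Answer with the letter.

C

Rule A → syllable 5 (observed: 7).
Rule B → syllable 6 (observed: 7).
Rule C → syllable 7 ✓.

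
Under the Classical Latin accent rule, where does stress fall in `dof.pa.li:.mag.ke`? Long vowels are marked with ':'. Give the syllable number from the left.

4

Classical Latin: stress the penult if heavy (long vowel or closed), else the antepenult.
Weights: 3 li: H, 4 mag H, 5 ke L.
The penult (syllable 4, mag) is heavy, so it takes stress.
Stress on syllable 4: dof.pa.li:.ˈmag.ke.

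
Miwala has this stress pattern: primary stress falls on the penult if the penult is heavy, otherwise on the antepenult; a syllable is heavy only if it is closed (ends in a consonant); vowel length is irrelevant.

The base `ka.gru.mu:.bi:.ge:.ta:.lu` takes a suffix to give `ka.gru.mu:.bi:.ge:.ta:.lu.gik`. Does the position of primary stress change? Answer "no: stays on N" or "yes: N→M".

Base `ka.gru.mu:.bi:.ge:.ta:.lu` (7 syllables):
  Weights: 5 ge: L, 6 ta: L, 7 lu L.
  The penult (syllable 6, ta:) is light, so stress falls on the antepenult (syllable 5, ge:).
  → primary stress on syllable 5.
Suffixed `ka.gru.mu:.bi:.ge:.ta:.lu.gik` (8 syllables):
  Weights: 6 ta: L, 7 lu L, 8 gik H.
  The penult (syllable 7, lu) is light, so stress falls on the antepenult (syllable 6, ta:).
  → primary stress on syllable 6.

yes: 5→6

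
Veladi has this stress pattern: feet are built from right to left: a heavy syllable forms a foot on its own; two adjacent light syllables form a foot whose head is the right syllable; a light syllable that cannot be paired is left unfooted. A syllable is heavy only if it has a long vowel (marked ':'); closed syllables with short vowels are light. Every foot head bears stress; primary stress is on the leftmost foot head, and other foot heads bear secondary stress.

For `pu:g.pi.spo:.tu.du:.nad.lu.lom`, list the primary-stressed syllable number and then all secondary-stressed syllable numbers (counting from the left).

Weights: 1 pu:g H, 2 pi L, 3 spo: H, 4 tu L, 5 du: H, 6 nad L, 7 lu L, 8 lom L.
Parse right to left (heavy = foot alone; LL = one foot; stranded L unfooted): (ˈpu:g) pi (ˈspo:) tu (ˈdu:) nad (lu.ˈlom).
Foot heads: 1, 3, 5, 8.
Primary stress on the leftmost head = syllable 1.
Secondary stress on 3, 5, 8: ˈpu:g.pi.ˌspo:.tu.ˌdu:.nad.lu.ˌlom.

primary 1, secondary 3, 5, 8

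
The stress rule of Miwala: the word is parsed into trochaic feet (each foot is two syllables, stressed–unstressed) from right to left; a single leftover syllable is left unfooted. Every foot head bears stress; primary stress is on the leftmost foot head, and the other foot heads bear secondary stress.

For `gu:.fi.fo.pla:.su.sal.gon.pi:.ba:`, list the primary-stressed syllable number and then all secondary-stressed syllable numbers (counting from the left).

primary 2, secondary 4, 6, 8

Parse right to left into trochaic (ˈσσ) feet: gu: (ˈfi.fo) (ˈpla:.su) (ˈsal.gon) (ˈpi:.ba:). Syllable 1 is left unfooted.
Foot heads (stressed positions): 2, 4, 6, 8.
End Rule Leftmost: primary stress on the leftmost head = syllable 2.
Secondary stress on 4, 6, 8: gu:.ˈfi.fo.ˌpla:.su.ˌsal.gon.ˌpi:.ba:.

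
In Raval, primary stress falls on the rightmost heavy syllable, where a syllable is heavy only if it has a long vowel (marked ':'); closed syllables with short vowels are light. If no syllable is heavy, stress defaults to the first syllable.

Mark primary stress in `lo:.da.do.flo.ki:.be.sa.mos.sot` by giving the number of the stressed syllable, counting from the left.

5

Weights: 1 lo: H, 2 da L, 3 do L, 4 flo L, 5 ki: H, 6 be L, 7 sa L, 8 mos L, 9 sot L.
Heavy syllables in the domain: 1, 5. The rightmost is syllable 5 (ki:).
Primary stress: syllable 5 → lo:.da.do.flo.ˈki:.be.sa.mos.sot.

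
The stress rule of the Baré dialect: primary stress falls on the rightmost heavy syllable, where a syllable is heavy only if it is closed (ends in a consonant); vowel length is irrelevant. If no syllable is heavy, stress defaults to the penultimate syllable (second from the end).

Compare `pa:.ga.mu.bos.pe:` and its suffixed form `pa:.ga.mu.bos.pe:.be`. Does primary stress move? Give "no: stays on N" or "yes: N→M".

Base `pa:.ga.mu.bos.pe:` (5 syllables):
  Weights: 1 pa: L, 2 ga L, 3 mu L, 4 bos H, 5 pe: L.
  Heavy syllables in the domain: 4. The rightmost is syllable 4 (bos).
  → primary stress on syllable 4.
Suffixed `pa:.ga.mu.bos.pe:.be` (6 syllables):
  Weights: 1 pa: L, 2 ga L, 3 mu L, 4 bos H, 5 pe: L, 6 be L.
  Heavy syllables in the domain: 4. The rightmost is syllable 4 (bos).
  → primary stress on syllable 4.

no: stays on 4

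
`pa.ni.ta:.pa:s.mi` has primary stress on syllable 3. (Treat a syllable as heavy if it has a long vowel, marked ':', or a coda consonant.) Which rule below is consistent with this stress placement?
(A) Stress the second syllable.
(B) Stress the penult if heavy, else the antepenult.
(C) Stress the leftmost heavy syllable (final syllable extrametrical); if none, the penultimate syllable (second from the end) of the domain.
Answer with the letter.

C

Rule A → syllable 2 (observed: 3).
Rule B → syllable 4 (observed: 3).
Rule C → syllable 3 ✓.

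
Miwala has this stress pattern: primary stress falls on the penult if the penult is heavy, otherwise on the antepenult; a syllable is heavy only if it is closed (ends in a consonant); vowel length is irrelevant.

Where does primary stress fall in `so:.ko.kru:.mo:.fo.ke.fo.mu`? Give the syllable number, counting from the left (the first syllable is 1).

Weights: 6 ke L, 7 fo L, 8 mu L.
The penult (syllable 7, fo) is light, so stress falls on the antepenult (syllable 6, ke).
Primary stress: syllable 6 → so:.ko.kru:.mo:.fo.ˈke.fo.mu.

6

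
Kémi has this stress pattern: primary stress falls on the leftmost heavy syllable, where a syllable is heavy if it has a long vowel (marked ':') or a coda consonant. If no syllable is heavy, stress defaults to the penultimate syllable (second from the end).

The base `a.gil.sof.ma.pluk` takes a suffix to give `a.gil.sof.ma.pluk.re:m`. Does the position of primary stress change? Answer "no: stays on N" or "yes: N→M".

no: stays on 2

Base `a.gil.sof.ma.pluk` (5 syllables):
  Weights: 1 a L, 2 gil H, 3 sof H, 4 ma L, 5 pluk H.
  Heavy syllables in the domain: 2, 3, 5. The leftmost is syllable 2 (gil).
  → primary stress on syllable 2.
Suffixed `a.gil.sof.ma.pluk.re:m` (6 syllables):
  Weights: 1 a L, 2 gil H, 3 sof H, 4 ma L, 5 pluk H, 6 re:m H.
  Heavy syllables in the domain: 2, 3, 5, 6. The leftmost is syllable 2 (gil).
  → primary stress on syllable 2.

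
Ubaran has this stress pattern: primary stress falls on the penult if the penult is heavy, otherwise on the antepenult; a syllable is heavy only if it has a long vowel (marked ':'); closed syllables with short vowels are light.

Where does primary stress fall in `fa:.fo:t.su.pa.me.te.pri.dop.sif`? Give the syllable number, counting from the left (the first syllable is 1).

7

Weights: 7 pri L, 8 dop L, 9 sif L.
The penult (syllable 8, dop) is light, so stress falls on the antepenult (syllable 7, pri).
Primary stress: syllable 7 → fa:.fo:t.su.pa.me.te.ˈpri.dop.sif.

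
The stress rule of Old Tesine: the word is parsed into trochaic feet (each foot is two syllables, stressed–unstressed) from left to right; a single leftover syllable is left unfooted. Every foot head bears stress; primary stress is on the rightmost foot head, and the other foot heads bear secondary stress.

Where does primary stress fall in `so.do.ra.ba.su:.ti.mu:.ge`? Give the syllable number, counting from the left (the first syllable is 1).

7

Parse left to right into trochaic (ˈσσ) feet: (ˈso.do) (ˈra.ba) (ˈsu:.ti) (ˈmu:.ge).
Foot heads (stressed positions): 1, 3, 5, 7.
End Rule Rightmost: primary stress on the rightmost head = syllable 7.
Primary stress: syllable 7 → so.do.ra.ba.su:.ti.ˈmu:.ge.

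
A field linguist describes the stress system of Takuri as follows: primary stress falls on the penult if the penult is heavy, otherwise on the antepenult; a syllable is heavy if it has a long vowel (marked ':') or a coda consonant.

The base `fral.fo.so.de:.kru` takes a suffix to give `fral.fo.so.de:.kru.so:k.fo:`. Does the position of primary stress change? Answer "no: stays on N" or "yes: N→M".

yes: 4→6

Base `fral.fo.so.de:.kru` (5 syllables):
  Weights: 3 so L, 4 de: H, 5 kru L.
  The penult (syllable 4, de:) is heavy, so it takes stress.
  → primary stress on syllable 4.
Suffixed `fral.fo.so.de:.kru.so:k.fo:` (7 syllables):
  Weights: 5 kru L, 6 so:k H, 7 fo: H.
  The penult (syllable 6, so:k) is heavy, so it takes stress.
  → primary stress on syllable 6.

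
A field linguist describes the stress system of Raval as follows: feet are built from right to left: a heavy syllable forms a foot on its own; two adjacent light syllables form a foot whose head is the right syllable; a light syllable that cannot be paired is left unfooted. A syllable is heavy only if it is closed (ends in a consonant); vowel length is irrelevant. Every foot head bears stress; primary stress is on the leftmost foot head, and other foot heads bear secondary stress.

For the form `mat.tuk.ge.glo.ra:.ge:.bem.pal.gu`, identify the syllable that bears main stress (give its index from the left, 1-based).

Weights: 1 mat H, 2 tuk H, 3 ge L, 4 glo L, 5 ra: L, 6 ge: L, 7 bem H, 8 pal H, 9 gu L.
Parse right to left (heavy = foot alone; LL = one foot; stranded L unfooted): (ˈmat) (ˈtuk) (ge.ˈglo) (ra:.ˈge:) (ˈbem) (ˈpal) gu.
Foot heads: 1, 2, 4, 6, 7, 8.
Primary stress on the leftmost head = syllable 1.
Primary stress: syllable 1 → ˈmat.tuk.ge.glo.ra:.ge:.bem.pal.gu.

1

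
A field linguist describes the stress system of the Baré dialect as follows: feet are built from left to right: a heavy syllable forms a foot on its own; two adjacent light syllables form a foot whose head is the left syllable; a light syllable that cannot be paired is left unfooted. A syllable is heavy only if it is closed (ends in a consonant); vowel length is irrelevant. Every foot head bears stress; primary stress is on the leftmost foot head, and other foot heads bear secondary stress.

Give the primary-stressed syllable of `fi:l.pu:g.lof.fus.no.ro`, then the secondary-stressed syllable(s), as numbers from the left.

primary 1, secondary 2, 3, 4, 5

Weights: 1 fi:l H, 2 pu:g H, 3 lof H, 4 fus H, 5 no L, 6 ro L.
Parse left to right (heavy = foot alone; LL = one foot; stranded L unfooted): (ˈfi:l) (ˈpu:g) (ˈlof) (ˈfus) (ˈno.ro).
Foot heads: 1, 2, 3, 4, 5.
Primary stress on the leftmost head = syllable 1.
Secondary stress on 2, 3, 4, 5: ˈfi:l.ˌpu:g.ˌlof.ˌfus.ˌno.ro.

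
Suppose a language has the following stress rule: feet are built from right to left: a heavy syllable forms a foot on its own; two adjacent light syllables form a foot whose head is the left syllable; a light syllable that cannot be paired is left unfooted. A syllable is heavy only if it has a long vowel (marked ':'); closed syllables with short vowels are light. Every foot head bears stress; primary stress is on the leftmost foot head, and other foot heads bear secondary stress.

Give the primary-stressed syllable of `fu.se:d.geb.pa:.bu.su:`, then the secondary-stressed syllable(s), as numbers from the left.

Weights: 1 fu L, 2 se:d H, 3 geb L, 4 pa: H, 5 bu L, 6 su: H.
Parse right to left (heavy = foot alone; LL = one foot; stranded L unfooted): fu (ˈse:d) geb (ˈpa:) bu (ˈsu:).
Foot heads: 2, 4, 6.
Primary stress on the leftmost head = syllable 2.
Secondary stress on 4, 6: fu.ˈse:d.geb.ˌpa:.bu.ˌsu:.

primary 2, secondary 4, 6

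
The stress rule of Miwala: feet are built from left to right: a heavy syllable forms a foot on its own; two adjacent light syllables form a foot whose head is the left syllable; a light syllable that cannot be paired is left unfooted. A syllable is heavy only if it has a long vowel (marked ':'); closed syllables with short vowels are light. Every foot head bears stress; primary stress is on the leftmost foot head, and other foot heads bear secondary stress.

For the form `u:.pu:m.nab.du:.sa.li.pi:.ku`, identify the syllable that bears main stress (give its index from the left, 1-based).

Weights: 1 u: H, 2 pu:m H, 3 nab L, 4 du: H, 5 sa L, 6 li L, 7 pi: H, 8 ku L.
Parse left to right (heavy = foot alone; LL = one foot; stranded L unfooted): (ˈu:) (ˈpu:m) nab (ˈdu:) (ˈsa.li) (ˈpi:) ku.
Foot heads: 1, 2, 4, 5, 7.
Primary stress on the leftmost head = syllable 1.
Primary stress: syllable 1 → ˈu:.pu:m.nab.du:.sa.li.pi:.ku.

1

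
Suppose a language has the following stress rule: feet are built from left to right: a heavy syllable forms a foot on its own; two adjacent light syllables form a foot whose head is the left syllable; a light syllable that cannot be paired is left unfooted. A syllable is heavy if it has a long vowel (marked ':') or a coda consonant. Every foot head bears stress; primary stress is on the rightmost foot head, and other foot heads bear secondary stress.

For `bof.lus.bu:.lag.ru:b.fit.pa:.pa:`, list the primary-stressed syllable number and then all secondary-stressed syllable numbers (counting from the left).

Weights: 1 bof H, 2 lus H, 3 bu: H, 4 lag H, 5 ru:b H, 6 fit H, 7 pa: H, 8 pa: H.
Parse left to right (heavy = foot alone; LL = one foot; stranded L unfooted): (ˈbof) (ˈlus) (ˈbu:) (ˈlag) (ˈru:b) (ˈfit) (ˈpa:) (ˈpa:).
Foot heads: 1, 2, 3, 4, 5, 6, 7, 8.
Primary stress on the rightmost head = syllable 8.
Secondary stress on 1, 2, 3, 4, 5, 6, 7: ˌbof.ˌlus.ˌbu:.ˌlag.ˌru:b.ˌfit.ˌpa:.ˈpa:.

primary 8, secondary 1, 2, 3, 4, 5, 6, 7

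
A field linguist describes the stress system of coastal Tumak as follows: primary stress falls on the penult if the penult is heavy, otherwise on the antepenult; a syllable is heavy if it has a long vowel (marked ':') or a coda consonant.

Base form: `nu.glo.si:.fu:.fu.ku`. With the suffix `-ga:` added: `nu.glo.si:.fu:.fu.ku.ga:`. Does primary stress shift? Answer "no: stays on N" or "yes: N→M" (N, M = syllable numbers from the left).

Base `nu.glo.si:.fu:.fu.ku` (6 syllables):
  Weights: 4 fu: H, 5 fu L, 6 ku L.
  The penult (syllable 5, fu) is light, so stress falls on the antepenult (syllable 4, fu:).
  → primary stress on syllable 4.
Suffixed `nu.glo.si:.fu:.fu.ku.ga:` (7 syllables):
  Weights: 5 fu L, 6 ku L, 7 ga: H.
  The penult (syllable 6, ku) is light, so stress falls on the antepenult (syllable 5, fu).
  → primary stress on syllable 5.

yes: 4→5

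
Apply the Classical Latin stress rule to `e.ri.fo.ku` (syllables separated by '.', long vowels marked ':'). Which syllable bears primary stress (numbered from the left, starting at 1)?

Classical Latin: stress the penult if heavy (long vowel or closed), else the antepenult.
Weights: 2 ri L, 3 fo L, 4 ku L.
The penult (syllable 3, fo) is light, so stress falls on the antepenult (syllable 2, ri).
Stress on syllable 2: e.ˈri.fo.ku.

2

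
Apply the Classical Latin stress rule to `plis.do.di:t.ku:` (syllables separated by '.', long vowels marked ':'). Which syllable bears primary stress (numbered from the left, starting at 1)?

Classical Latin: stress the penult if heavy (long vowel or closed), else the antepenult.
Weights: 2 do L, 3 di:t H, 4 ku: H.
The penult (syllable 3, di:t) is heavy, so it takes stress.
Stress on syllable 3: plis.do.ˈdi:t.ku:.

3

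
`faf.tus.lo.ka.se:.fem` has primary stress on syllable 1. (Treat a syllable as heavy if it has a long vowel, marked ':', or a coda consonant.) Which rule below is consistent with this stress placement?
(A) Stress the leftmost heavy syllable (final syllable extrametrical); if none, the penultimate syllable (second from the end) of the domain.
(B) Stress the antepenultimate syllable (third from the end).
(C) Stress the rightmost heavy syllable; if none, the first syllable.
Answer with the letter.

A

Rule A → syllable 1 ✓.
Rule B → syllable 4 (observed: 1).
Rule C → syllable 6 (observed: 1).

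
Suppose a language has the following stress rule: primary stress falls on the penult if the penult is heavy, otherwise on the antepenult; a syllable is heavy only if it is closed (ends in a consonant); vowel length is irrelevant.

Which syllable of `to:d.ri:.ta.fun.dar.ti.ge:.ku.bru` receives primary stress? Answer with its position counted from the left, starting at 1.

Weights: 7 ge: L, 8 ku L, 9 bru L.
The penult (syllable 8, ku) is light, so stress falls on the antepenult (syllable 7, ge:).
Primary stress: syllable 7 → to:d.ri:.ta.fun.dar.ti.ˈge:.ku.bru.

7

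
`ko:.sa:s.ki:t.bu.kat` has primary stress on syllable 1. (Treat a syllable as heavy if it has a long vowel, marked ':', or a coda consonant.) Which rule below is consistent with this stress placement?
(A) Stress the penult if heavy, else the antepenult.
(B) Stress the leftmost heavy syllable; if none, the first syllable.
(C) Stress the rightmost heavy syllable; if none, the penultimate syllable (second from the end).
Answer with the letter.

Rule A → syllable 3 (observed: 1).
Rule B → syllable 1 ✓.
Rule C → syllable 5 (observed: 1).

B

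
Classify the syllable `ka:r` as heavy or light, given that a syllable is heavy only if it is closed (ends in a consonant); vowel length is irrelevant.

heavy

`ka:r`: long vowel, closed (coda /r/). Closed (coda /r/) → heavy.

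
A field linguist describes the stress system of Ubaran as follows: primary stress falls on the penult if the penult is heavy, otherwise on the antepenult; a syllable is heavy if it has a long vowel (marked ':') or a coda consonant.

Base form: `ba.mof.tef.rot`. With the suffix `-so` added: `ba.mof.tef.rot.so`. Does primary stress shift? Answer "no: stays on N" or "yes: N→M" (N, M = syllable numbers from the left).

Base `ba.mof.tef.rot` (4 syllables):
  Weights: 2 mof H, 3 tef H, 4 rot H.
  The penult (syllable 3, tef) is heavy, so it takes stress.
  → primary stress on syllable 3.
Suffixed `ba.mof.tef.rot.so` (5 syllables):
  Weights: 3 tef H, 4 rot H, 5 so L.
  The penult (syllable 4, rot) is heavy, so it takes stress.
  → primary stress on syllable 4.

yes: 3→4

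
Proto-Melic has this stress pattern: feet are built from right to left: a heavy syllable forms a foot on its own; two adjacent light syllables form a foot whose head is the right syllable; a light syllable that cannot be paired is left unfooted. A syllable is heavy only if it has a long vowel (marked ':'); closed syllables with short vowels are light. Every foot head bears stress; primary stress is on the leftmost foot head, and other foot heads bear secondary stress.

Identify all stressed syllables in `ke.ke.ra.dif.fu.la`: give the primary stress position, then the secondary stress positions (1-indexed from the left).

Weights: 1 ke L, 2 ke L, 3 ra L, 4 dif L, 5 fu L, 6 la L.
Parse right to left (heavy = foot alone; LL = one foot; stranded L unfooted): (ke.ˈke) (ra.ˈdif) (fu.ˈla).
Foot heads: 2, 4, 6.
Primary stress on the leftmost head = syllable 2.
Secondary stress on 4, 6: ke.ˈke.ra.ˌdif.fu.ˌla.

primary 2, secondary 4, 6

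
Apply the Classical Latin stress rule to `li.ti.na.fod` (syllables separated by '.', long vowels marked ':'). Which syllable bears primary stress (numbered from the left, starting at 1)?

2

Classical Latin: stress the penult if heavy (long vowel or closed), else the antepenult.
Weights: 2 ti L, 3 na L, 4 fod H.
The penult (syllable 3, na) is light, so stress falls on the antepenult (syllable 2, ti).
Stress on syllable 2: li.ˈti.na.fod.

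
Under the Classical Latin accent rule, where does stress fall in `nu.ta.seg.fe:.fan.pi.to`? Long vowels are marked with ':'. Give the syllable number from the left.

5

Classical Latin: stress the penult if heavy (long vowel or closed), else the antepenult.
Weights: 5 fan H, 6 pi L, 7 to L.
The penult (syllable 6, pi) is light, so stress falls on the antepenult (syllable 5, fan).
Stress on syllable 5: nu.ta.seg.fe:.ˈfan.pi.to.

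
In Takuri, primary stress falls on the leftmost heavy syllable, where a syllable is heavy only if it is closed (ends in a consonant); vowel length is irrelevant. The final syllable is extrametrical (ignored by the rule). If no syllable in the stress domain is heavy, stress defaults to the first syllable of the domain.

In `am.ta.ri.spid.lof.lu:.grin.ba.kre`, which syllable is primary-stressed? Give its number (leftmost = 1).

1

The final syllable (9, kre) is extrametrical; the stress domain is syllables 1–8.
Weights: 1 am H, 2 ta L, 3 ri L, 4 spid H, 5 lof H, 6 lu: L, 7 grin H, 8 ba L.
Heavy syllables in the domain: 1, 4, 5, 7. The leftmost is syllable 1 (am).
Primary stress: syllable 1 → ˈam.ta.ri.spid.lof.lu:.grin.ba.kre.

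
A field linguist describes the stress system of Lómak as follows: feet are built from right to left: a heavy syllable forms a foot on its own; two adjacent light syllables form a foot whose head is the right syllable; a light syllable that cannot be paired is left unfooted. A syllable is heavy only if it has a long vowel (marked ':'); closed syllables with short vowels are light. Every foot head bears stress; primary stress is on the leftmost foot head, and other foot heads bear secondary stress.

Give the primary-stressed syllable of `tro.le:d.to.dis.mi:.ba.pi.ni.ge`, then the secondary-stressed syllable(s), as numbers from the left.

primary 2, secondary 4, 5, 7, 9

Weights: 1 tro L, 2 le:d H, 3 to L, 4 dis L, 5 mi: H, 6 ba L, 7 pi L, 8 ni L, 9 ge L.
Parse right to left (heavy = foot alone; LL = one foot; stranded L unfooted): tro (ˈle:d) (to.ˈdis) (ˈmi:) (ba.ˈpi) (ni.ˈge).
Foot heads: 2, 4, 5, 7, 9.
Primary stress on the leftmost head = syllable 2.
Secondary stress on 4, 5, 7, 9: tro.ˈle:d.to.ˌdis.ˌmi:.ba.ˌpi.ni.ˌge.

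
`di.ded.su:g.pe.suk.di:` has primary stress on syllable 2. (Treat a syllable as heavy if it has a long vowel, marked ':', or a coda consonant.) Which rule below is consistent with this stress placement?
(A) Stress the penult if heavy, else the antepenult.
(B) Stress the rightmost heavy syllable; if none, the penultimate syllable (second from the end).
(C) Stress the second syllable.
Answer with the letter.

Rule A → syllable 5 (observed: 2).
Rule B → syllable 6 (observed: 2).
Rule C → syllable 2 ✓.

C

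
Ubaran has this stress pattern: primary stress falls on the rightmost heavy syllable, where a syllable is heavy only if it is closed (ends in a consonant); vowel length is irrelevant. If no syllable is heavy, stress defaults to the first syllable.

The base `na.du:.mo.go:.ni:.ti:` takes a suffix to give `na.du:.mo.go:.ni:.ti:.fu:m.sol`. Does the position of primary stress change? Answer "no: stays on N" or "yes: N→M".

yes: 1→8

Base `na.du:.mo.go:.ni:.ti:` (6 syllables):
  Weights: 1 na L, 2 du: L, 3 mo L, 4 go: L, 5 ni: L, 6 ti: L.
  No heavy syllable in the domain; default to the first syllable = syllable 1.
  → primary stress on syllable 1.
Suffixed `na.du:.mo.go:.ni:.ti:.fu:m.sol` (8 syllables):
  Weights: 1 na L, 2 du: L, 3 mo L, 4 go: L, 5 ni: L, 6 ti: L, 7 fu:m H, 8 sol H.
  Heavy syllables in the domain: 7, 8. The rightmost is syllable 8 (sol).
  → primary stress on syllable 8.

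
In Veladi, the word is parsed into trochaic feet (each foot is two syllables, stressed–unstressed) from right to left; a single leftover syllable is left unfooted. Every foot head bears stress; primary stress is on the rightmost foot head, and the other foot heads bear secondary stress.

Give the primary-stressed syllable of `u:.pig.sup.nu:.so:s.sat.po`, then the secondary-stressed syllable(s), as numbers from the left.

Parse right to left into trochaic (ˈσσ) feet: u: (ˈpig.sup) (ˈnu:.so:s) (ˈsat.po). Syllable 1 is left unfooted.
Foot heads (stressed positions): 2, 4, 6.
End Rule Rightmost: primary stress on the rightmost head = syllable 6.
Secondary stress on 2, 4: u:.ˌpig.sup.ˌnu:.so:s.ˈsat.po.

primary 6, secondary 2, 4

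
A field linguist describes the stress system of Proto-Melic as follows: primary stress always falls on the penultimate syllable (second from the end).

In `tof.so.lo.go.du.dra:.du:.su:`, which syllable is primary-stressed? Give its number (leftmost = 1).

The word has 8 syllables; the penultimate syllable (second from the end) is syllable 7 (du:).
Primary stress: syllable 7 → tof.so.lo.go.du.dra:.ˈdu:.su:.

7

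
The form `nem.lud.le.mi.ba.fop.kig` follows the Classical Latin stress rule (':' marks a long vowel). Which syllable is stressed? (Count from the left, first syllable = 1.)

Classical Latin: stress the penult if heavy (long vowel or closed), else the antepenult.
Weights: 5 ba L, 6 fop H, 7 kig H.
The penult (syllable 6, fop) is heavy, so it takes stress.
Stress on syllable 6: nem.lud.le.mi.ba.ˈfop.kig.

6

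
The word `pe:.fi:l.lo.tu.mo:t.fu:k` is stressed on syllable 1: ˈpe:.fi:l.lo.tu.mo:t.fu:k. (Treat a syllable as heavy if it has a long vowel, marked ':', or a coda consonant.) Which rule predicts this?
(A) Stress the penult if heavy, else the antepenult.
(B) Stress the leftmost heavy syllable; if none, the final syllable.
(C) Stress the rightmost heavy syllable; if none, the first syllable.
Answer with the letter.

Rule A → syllable 5 (observed: 1).
Rule B → syllable 1 ✓.
Rule C → syllable 6 (observed: 1).

B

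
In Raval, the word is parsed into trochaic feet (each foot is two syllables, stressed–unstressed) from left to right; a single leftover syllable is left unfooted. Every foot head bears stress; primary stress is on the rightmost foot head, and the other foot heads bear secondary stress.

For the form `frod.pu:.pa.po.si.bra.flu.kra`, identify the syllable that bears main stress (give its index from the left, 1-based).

7

Parse left to right into trochaic (ˈσσ) feet: (ˈfrod.pu:) (ˈpa.po) (ˈsi.bra) (ˈflu.kra).
Foot heads (stressed positions): 1, 3, 5, 7.
End Rule Rightmost: primary stress on the rightmost head = syllable 7.
Primary stress: syllable 7 → frod.pu:.pa.po.si.bra.ˈflu.kra.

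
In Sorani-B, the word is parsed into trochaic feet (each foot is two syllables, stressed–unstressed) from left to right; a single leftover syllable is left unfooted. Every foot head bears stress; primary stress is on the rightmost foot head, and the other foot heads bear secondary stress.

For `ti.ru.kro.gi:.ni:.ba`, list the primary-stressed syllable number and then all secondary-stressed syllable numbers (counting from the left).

primary 5, secondary 1, 3

Parse left to right into trochaic (ˈσσ) feet: (ˈti.ru) (ˈkro.gi:) (ˈni:.ba).
Foot heads (stressed positions): 1, 3, 5.
End Rule Rightmost: primary stress on the rightmost head = syllable 5.
Secondary stress on 1, 3: ˌti.ru.ˌkro.gi:.ˈni:.ba.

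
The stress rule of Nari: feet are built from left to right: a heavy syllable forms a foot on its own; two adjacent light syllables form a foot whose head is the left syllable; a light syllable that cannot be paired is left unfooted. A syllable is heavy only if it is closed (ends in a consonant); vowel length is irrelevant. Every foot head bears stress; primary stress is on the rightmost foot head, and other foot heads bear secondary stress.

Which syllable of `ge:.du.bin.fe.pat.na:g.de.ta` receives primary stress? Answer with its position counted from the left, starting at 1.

Weights: 1 ge: L, 2 du L, 3 bin H, 4 fe L, 5 pat H, 6 na:g H, 7 de L, 8 ta L.
Parse left to right (heavy = foot alone; LL = one foot; stranded L unfooted): (ˈge:.du) (ˈbin) fe (ˈpat) (ˈna:g) (ˈde.ta).
Foot heads: 1, 3, 5, 6, 7.
Primary stress on the rightmost head = syllable 7.
Primary stress: syllable 7 → ge:.du.bin.fe.pat.na:g.ˈde.ta.

7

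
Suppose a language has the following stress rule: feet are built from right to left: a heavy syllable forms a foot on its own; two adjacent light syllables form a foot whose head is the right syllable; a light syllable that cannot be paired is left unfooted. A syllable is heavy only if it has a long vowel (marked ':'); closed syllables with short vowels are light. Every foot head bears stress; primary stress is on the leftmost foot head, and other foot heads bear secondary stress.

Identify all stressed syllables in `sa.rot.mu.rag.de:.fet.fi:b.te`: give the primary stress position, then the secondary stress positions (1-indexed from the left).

Weights: 1 sa L, 2 rot L, 3 mu L, 4 rag L, 5 de: H, 6 fet L, 7 fi:b H, 8 te L.
Parse right to left (heavy = foot alone; LL = one foot; stranded L unfooted): (sa.ˈrot) (mu.ˈrag) (ˈde:) fet (ˈfi:b) te.
Foot heads: 2, 4, 5, 7.
Primary stress on the leftmost head = syllable 2.
Secondary stress on 4, 5, 7: sa.ˈrot.mu.ˌrag.ˌde:.fet.ˌfi:b.te.

primary 2, secondary 4, 5, 7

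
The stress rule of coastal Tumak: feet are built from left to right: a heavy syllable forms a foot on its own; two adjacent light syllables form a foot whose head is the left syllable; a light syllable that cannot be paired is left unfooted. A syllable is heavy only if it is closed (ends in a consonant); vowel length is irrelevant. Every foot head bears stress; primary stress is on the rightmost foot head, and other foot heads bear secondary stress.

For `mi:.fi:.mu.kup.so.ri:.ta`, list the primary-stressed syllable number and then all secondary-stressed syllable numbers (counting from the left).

Weights: 1 mi: L, 2 fi: L, 3 mu L, 4 kup H, 5 so L, 6 ri: L, 7 ta L.
Parse left to right (heavy = foot alone; LL = one foot; stranded L unfooted): (ˈmi:.fi:) mu (ˈkup) (ˈso.ri:) ta.
Foot heads: 1, 4, 5.
Primary stress on the rightmost head = syllable 5.
Secondary stress on 1, 4: ˌmi:.fi:.mu.ˌkup.ˈso.ri:.ta.

primary 5, secondary 1, 4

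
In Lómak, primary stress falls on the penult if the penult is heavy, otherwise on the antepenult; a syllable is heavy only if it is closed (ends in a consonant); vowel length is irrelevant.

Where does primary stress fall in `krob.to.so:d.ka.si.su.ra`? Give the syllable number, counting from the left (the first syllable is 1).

5

Weights: 5 si L, 6 su L, 7 ra L.
The penult (syllable 6, su) is light, so stress falls on the antepenult (syllable 5, si).
Primary stress: syllable 5 → krob.to.so:d.ka.ˈsi.su.ra.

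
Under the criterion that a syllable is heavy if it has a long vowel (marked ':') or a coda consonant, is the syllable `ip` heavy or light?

heavy

`ip`: short vowel, closed (coda /p/). Closed → heavy.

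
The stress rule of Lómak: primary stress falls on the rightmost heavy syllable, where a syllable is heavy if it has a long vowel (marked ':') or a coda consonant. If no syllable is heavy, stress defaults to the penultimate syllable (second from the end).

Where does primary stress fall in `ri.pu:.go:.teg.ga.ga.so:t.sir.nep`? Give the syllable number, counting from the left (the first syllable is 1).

Weights: 1 ri L, 2 pu: H, 3 go: H, 4 teg H, 5 ga L, 6 ga L, 7 so:t H, 8 sir H, 9 nep H.
Heavy syllables in the domain: 2, 3, 4, 7, 8, 9. The rightmost is syllable 9 (nep).
Primary stress: syllable 9 → ri.pu:.go:.teg.ga.ga.so:t.sir.ˈnep.

9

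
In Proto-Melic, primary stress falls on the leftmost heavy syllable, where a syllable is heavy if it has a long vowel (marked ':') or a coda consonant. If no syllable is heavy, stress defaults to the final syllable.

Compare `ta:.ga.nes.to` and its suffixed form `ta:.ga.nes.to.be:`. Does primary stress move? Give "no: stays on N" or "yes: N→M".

no: stays on 1

Base `ta:.ga.nes.to` (4 syllables):
  Weights: 1 ta: H, 2 ga L, 3 nes H, 4 to L.
  Heavy syllables in the domain: 1, 3. The leftmost is syllable 1 (ta:).
  → primary stress on syllable 1.
Suffixed `ta:.ga.nes.to.be:` (5 syllables):
  Weights: 1 ta: H, 2 ga L, 3 nes H, 4 to L, 5 be: H.
  Heavy syllables in the domain: 1, 3, 5. The leftmost is syllable 1 (ta:).
  → primary stress on syllable 1.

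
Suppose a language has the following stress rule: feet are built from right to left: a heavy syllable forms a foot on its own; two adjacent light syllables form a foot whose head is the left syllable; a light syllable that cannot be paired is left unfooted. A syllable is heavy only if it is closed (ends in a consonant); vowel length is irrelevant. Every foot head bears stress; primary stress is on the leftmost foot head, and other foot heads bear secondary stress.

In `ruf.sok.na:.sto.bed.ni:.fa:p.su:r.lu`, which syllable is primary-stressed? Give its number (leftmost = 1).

Weights: 1 ruf H, 2 sok H, 3 na: L, 4 sto L, 5 bed H, 6 ni: L, 7 fa:p H, 8 su:r H, 9 lu L.
Parse right to left (heavy = foot alone; LL = one foot; stranded L unfooted): (ˈruf) (ˈsok) (ˈna:.sto) (ˈbed) ni: (ˈfa:p) (ˈsu:r) lu.
Foot heads: 1, 2, 3, 5, 7, 8.
Primary stress on the leftmost head = syllable 1.
Primary stress: syllable 1 → ˈruf.sok.na:.sto.bed.ni:.fa:p.su:r.lu.

1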